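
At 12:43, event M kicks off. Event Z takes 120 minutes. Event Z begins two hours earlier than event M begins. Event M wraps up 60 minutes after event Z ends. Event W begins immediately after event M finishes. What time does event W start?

Event Z starts at 12:43 − 120 min = 10:43.
Event Z ends at 10:43 + 120 min = 12:43.
Event M ends at 12:43 + 60 min = 13:43.
So event W starts at 13:43.

13:43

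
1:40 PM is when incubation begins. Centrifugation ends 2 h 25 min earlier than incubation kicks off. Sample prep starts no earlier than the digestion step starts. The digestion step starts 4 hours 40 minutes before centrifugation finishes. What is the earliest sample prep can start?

Centrifugation ends at 1:40 PM − 145 min = 11:15 AM.
The digestion step starts at 11:15 AM − 280 min = 6:35 AM.
Sample prep is bounded by the digestion step, so the earliest it can start is 6:35 AM.

6:35 AM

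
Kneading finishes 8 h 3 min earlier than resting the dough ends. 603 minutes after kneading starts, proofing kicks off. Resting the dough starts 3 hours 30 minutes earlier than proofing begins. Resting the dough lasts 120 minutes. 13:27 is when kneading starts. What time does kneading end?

Proofing starts at 13:27 + 603 min = 23:30.
Resting the dough starts at 23:30 − 210 min = 20:00.
Resting the dough ends at 20:00 + 120 min = 22:00.
Kneading ends at 22:00 − 483 min = 13:57.

13:57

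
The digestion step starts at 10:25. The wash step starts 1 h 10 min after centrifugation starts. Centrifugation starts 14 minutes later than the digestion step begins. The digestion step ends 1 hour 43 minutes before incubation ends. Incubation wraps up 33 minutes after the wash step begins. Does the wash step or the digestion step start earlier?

Centrifugation starts at 10:25 + 14 min = 10:39.
The wash step starts at 10:39 + 70 min = 11:49.
The wash step starts at 11:49 and the digestion step starts at 10:25, so the digestion step is first.

the digestion step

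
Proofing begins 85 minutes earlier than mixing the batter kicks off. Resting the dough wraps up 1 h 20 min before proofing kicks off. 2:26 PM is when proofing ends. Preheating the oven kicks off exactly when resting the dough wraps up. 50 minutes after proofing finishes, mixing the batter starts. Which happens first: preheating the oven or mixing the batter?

Mixing the batter starts at 2:26 PM + 50 min = 3:16 PM.
Proofing starts at 3:16 PM − 85 min = 1:51 PM.
Resting the dough ends at 1:51 PM − 80 min = 12:31 PM.
So preheating the oven starts at 12:31 PM.
Preheating the oven starts at 12:31 PM and mixing the batter starts at 3:16 PM, so preheating the oven is first.

preheating the oven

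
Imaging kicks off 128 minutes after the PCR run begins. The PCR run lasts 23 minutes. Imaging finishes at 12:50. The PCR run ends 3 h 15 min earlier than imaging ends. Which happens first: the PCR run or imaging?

the PCR run

The PCR run ends at 12:50 − 195 min = 09:35.
The PCR run starts at 09:35 − 23 min = 09:12.
Imaging starts at 09:12 + 128 min = 11:20.
The PCR run starts at 09:12 and imaging starts at 11:20, so the PCR run is first.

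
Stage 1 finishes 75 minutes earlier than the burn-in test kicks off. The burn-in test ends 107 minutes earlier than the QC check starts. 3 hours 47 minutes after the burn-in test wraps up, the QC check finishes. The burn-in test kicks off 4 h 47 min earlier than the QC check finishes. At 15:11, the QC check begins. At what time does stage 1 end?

The burn-in test ends at 15:11 − 107 min = 13:24.
The QC check ends at 13:24 + 227 min = 17:11.
The burn-in test starts at 17:11 − 287 min = 12:24.
Stage 1 ends at 12:24 − 75 min = 11:09.

11:09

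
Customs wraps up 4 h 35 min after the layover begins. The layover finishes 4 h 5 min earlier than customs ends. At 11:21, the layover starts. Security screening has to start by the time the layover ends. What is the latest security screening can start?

11:51

Customs ends at 11:21 + 275 min = 15:56.
The layover ends at 15:56 − 245 min = 11:51.
Security screening is bounded by the layover, so the latest it can start is 11:51.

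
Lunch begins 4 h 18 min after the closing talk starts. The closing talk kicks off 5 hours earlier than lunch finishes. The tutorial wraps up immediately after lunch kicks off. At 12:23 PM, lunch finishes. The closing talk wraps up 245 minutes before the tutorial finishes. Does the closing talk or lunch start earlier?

the closing talk

The closing talk starts at 12:23 PM − 300 min = 7:23 AM.
Lunch starts at 7:23 AM + 258 min = 11:41 AM.
The closing talk starts at 7:23 AM and lunch starts at 11:41 AM, so the closing talk is first.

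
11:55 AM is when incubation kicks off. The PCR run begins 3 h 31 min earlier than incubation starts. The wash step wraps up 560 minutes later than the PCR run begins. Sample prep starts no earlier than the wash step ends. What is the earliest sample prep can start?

The PCR run starts at 11:55 AM − 211 min = 8:24 AM.
The wash step ends at 8:24 AM + 560 min = 5:44 PM.
Sample prep is bounded by the wash step, so the earliest it can start is 5:44 PM.

5:44 PM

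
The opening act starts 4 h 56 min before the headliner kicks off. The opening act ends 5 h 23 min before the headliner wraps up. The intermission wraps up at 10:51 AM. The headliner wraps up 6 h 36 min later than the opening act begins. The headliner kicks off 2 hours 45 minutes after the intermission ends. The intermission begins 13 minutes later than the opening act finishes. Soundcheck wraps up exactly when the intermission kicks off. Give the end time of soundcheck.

10:06 AM

The headliner starts at 10:51 AM + 165 min = 1:36 PM.
The opening act starts at 1:36 PM − 296 min = 8:40 AM.
The headliner ends at 8:40 AM + 396 min = 3:16 PM.
The opening act ends at 3:16 PM − 323 min = 9:53 AM.
The intermission starts at 9:53 AM + 13 min = 10:06 AM.
So soundcheck ends at 10:06 AM.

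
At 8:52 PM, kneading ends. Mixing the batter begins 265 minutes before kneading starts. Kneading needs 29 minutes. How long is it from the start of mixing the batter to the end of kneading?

Kneading starts at 8:52 PM − 29 min = 8:23 PM.
Mixing the batter starts at 8:23 PM − 265 min = 3:58 PM.
From 3:58 PM to 8:52 PM is 294 minutes.

294 minutes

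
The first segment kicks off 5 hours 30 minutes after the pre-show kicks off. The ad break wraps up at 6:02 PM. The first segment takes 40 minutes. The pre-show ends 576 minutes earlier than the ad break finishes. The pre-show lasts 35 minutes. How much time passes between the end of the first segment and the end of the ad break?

4 hours 1 minute

The pre-show ends at 6:02 PM − 576 min = 8:26 AM.
The pre-show starts at 8:26 AM − 35 min = 7:51 AM.
The first segment starts at 7:51 AM + 330 min = 1:21 PM.
The first segment ends at 1:21 PM + 40 min = 2:01 PM.
From 2:01 PM to 6:02 PM is 4 hours 1 minute.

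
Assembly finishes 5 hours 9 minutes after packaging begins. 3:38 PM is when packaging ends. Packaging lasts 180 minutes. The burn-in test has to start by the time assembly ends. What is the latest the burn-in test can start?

5:47 PM

Packaging starts at 3:38 PM − 180 min = 12:38 PM.
Assembly ends at 12:38 PM + 309 min = 5:47 PM.
The burn-in test is bounded by assembly, so the latest it can start is 5:47 PM.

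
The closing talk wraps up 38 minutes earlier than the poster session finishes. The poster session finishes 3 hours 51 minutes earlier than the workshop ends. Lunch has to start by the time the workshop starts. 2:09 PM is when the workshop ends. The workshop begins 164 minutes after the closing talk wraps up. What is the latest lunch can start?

The poster session ends at 2:09 PM − 231 min = 10:18 AM.
The closing talk ends at 10:18 AM − 38 min = 9:40 AM.
The workshop starts at 9:40 AM + 164 min = 12:24 PM.
Lunch is bounded by the workshop, so the latest it can start is 12:24 PM.

12:24 PM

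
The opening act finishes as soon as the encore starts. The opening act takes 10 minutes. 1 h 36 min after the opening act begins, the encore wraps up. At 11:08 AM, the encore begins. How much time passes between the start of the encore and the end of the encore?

1 hour 26 minutes

The opening act ends at 11:08 AM.
The opening act starts at 11:08 AM − 10 min = 10:58 AM.
The encore ends at 10:58 AM + 96 min = 12:34 PM.
From 11:08 AM to 12:34 PM is 1 hour 26 minutes.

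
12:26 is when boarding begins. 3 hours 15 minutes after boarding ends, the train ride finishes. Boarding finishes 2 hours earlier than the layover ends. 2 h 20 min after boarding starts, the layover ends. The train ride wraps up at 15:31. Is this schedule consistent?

No

The layover ends at 12:26 + 140 min = 14:46.
Boarding ends at 14:46 − 120 min = 12:46.
The train ride ends at 12:46 + 195 min = 16:01.
But the train ride is also said to end at 15:31 — a 30-minute conflict.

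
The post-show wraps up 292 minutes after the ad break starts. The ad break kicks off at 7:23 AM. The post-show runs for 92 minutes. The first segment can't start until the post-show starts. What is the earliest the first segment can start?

The post-show ends at 7:23 AM + 292 min = 12:15 PM.
The post-show starts at 12:15 PM − 92 min = 10:43 AM.
The first segment is bounded by the post-show, so the earliest it can start is 10:43 AM.

10:43 AM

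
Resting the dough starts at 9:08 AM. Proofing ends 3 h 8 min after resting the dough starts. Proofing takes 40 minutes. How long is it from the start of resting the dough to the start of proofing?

Proofing ends at 9:08 AM + 188 min = 12:16 PM.
Proofing starts at 12:16 PM − 40 min = 11:36 AM.
From 9:08 AM to 11:36 AM is 2 h 28 min.

2 h 28 min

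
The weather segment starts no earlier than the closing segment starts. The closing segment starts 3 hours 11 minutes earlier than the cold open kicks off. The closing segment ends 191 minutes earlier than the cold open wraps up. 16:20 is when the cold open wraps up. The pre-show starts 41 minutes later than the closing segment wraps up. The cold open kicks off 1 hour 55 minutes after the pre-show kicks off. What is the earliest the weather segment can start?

The closing segment ends at 16:20 − 191 min = 13:09.
The pre-show starts at 13:09 + 41 min = 13:50.
The cold open starts at 13:50 + 115 min = 15:45.
The closing segment starts at 15:45 − 191 min = 12:34.
The weather segment is bounded by the closing segment, so the earliest it can start is 12:34.

12:34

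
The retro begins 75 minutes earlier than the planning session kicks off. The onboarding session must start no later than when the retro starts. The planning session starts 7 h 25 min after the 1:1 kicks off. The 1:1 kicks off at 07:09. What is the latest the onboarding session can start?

13:19

The planning session starts at 07:09 + 445 min = 14:34.
The retro starts at 14:34 − 75 min = 13:19.
The onboarding session is bounded by the retro, so the latest it can start is 13:19.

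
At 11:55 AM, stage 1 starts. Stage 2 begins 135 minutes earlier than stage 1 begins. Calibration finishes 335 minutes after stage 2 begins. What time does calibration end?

3:15 PM

Stage 2 starts at 11:55 AM − 135 min = 9:40 AM.
Calibration ends at 9:40 AM + 335 min = 3:15 PM.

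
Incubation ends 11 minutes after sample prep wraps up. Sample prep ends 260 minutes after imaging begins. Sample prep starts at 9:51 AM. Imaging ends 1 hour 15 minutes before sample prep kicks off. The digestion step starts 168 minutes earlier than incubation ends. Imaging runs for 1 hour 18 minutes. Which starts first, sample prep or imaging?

Imaging ends at 9:51 AM − 75 min = 8:36 AM.
Imaging starts at 8:36 AM − 78 min = 7:18 AM.
Sample prep starts at 9:51 AM and imaging starts at 7:18 AM, so imaging is first.

imaging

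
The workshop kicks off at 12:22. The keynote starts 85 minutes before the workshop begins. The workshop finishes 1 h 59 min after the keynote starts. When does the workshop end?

12:56

The keynote starts at 12:22 − 85 min = 10:57.
The workshop ends at 10:57 + 119 min = 12:56.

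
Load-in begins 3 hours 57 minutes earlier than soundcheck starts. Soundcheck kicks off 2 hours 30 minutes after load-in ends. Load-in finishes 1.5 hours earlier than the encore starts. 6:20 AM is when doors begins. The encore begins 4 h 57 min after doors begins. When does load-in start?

The encore starts at 6:20 AM + 297 min = 11:17 AM.
Load-in ends at 11:17 AM − 90 min = 9:47 AM.
Soundcheck starts at 9:47 AM + 150 min = 12:17 PM.
Load-in starts at 12:17 PM − 237 min = 8:20 AM.

8:20 AM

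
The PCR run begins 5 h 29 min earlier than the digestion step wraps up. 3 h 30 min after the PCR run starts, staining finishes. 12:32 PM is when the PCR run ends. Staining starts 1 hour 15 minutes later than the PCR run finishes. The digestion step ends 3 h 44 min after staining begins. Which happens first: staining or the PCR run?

the PCR run

Staining starts at 12:32 PM + 75 min = 1:47 PM.
The digestion step ends at 1:47 PM + 224 min = 5:31 PM.
The PCR run starts at 5:31 PM − 329 min = 12:02 PM.
Staining starts at 1:47 PM and the PCR run starts at 12:02 PM, so the PCR run is first.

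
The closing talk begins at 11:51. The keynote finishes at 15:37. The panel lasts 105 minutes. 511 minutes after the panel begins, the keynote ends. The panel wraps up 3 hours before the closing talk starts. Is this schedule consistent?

The panel ends at 11:51 − 180 min = 08:51.
The panel starts at 08:51 − 105 min = 07:06.
The keynote ends at 07:06 + 511 min = 15:37.
That matches the stated 15:37, so the schedule is consistent.

Yes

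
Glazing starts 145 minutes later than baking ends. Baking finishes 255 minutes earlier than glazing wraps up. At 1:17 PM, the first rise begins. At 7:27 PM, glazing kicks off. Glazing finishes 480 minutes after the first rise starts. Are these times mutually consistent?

Yes

Glazing ends at 1:17 PM + 480 min = 9:17 PM.
Baking ends at 9:17 PM − 255 min = 5:02 PM.
Glazing starts at 5:02 PM + 145 min = 7:27 PM.
That matches the stated 7:27 PM, so the schedule is consistent.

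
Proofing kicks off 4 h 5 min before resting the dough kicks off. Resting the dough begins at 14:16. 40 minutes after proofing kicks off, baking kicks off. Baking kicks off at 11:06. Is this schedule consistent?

No

Proofing starts at 14:16 − 245 min = 10:11.
Baking starts at 10:11 + 40 min = 10:51.
But baking is also said to start at 11:06 — a 15-minute conflict.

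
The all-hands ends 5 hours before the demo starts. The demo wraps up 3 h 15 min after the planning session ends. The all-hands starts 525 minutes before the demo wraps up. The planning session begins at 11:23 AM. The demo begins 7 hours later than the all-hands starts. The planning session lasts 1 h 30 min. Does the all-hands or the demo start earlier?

the all-hands

The planning session ends at 11:23 AM + 90 min = 12:53 PM.
The demo ends at 12:53 PM + 195 min = 4:08 PM.
The all-hands starts at 4:08 PM − 525 min = 7:23 AM.
The demo starts at 7:23 AM + 420 min = 2:23 PM.
The all-hands starts at 7:23 AM and the demo starts at 2:23 PM, so the all-hands is first.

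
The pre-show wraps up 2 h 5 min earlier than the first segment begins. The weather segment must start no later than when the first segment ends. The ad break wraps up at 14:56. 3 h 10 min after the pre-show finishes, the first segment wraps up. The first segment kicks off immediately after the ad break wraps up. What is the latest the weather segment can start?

16:01

The first segment starts at 14:56.
The pre-show ends at 14:56 − 125 min = 12:51.
The first segment ends at 12:51 + 190 min = 16:01.
The weather segment is bounded by the first segment, so the latest it can start is 16:01.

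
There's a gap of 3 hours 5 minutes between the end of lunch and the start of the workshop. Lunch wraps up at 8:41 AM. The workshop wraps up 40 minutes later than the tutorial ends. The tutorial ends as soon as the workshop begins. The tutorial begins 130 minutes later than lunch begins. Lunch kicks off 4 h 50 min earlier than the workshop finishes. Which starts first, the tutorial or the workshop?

The workshop starts at 8:41 AM + 185 min = 11:46 AM.
So the tutorial ends at 11:46 AM.
The workshop ends at 11:46 AM + 40 min = 12:26 PM.
Lunch starts at 12:26 PM − 290 min = 7:36 AM.
The tutorial starts at 7:36 AM + 130 min = 9:46 AM.
The tutorial starts at 9:46 AM and the workshop starts at 11:46 AM, so the tutorial is first.

the tutorial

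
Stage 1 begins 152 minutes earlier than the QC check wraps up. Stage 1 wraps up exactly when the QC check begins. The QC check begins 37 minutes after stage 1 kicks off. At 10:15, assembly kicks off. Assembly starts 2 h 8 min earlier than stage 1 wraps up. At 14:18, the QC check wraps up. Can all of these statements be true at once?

Stage 1 starts at 14:18 − 152 min = 11:46.
The QC check starts at 11:46 + 37 min = 12:23.
So stage 1 ends at 12:23.
Assembly starts at 12:23 − 128 min = 10:15.
That matches the stated 10:15, so the schedule is consistent.

Yes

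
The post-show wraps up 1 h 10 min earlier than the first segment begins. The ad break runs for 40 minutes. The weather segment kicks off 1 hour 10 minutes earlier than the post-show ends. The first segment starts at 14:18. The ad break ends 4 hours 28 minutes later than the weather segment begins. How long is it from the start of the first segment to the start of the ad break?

88 minutes

The post-show ends at 14:18 − 70 min = 13:08.
The weather segment starts at 13:08 − 70 min = 11:58.
The ad break ends at 11:58 + 268 min = 16:26.
The ad break starts at 16:26 − 40 min = 15:46.
From 14:18 to 15:46 is 88 minutes.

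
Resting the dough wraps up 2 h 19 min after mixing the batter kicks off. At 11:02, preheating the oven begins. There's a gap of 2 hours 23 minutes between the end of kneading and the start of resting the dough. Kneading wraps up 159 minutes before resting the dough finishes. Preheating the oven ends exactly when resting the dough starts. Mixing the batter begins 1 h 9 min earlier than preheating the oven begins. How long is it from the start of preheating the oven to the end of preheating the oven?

Mixing the batter starts at 11:02 − 69 min = 09:53.
Resting the dough ends at 09:53 + 139 min = 12:12.
Kneading ends at 12:12 − 159 min = 09:33.
Resting the dough starts at 09:33 + 143 min = 11:56.
So preheating the oven ends at 11:56.
From 11:02 to 11:56 is 54 minutes.

54 minutes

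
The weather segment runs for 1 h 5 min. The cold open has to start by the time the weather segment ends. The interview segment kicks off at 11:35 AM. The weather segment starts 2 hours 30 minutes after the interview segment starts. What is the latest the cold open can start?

The weather segment starts at 11:35 AM + 150 min = 2:05 PM.
The weather segment ends at 2:05 PM + 65 min = 3:10 PM.
The cold open is bounded by the weather segment, so the latest it can start is 3:10 PM.

3:10 PM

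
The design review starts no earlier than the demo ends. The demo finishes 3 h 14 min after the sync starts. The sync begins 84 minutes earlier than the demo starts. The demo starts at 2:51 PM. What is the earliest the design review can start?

4:41 PM

The sync starts at 2:51 PM − 84 min = 1:27 PM.
The demo ends at 1:27 PM + 194 min = 4:41 PM.
The design review is bounded by the demo, so the earliest it can start is 4:41 PM.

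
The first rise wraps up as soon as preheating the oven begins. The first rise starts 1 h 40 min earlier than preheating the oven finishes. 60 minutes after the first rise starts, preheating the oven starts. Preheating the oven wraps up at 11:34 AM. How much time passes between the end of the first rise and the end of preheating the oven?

40 minutes

The first rise starts at 11:34 AM − 100 min = 9:54 AM.
Preheating the oven starts at 9:54 AM + 60 min = 10:54 AM.
So the first rise ends at 10:54 AM.
From 10:54 AM to 11:34 AM is 40 minutes.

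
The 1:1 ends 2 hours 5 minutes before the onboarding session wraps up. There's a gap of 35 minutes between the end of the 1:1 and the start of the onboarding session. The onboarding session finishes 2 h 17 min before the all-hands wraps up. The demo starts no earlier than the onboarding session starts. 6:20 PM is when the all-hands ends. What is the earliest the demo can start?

The onboarding session ends at 6:20 PM − 137 min = 4:03 PM.
The 1:1 ends at 4:03 PM − 125 min = 1:58 PM.
The onboarding session starts at 1:58 PM + 35 min = 2:33 PM.
The demo is bounded by the onboarding session, so the earliest it can start is 2:33 PM.

2:33 PM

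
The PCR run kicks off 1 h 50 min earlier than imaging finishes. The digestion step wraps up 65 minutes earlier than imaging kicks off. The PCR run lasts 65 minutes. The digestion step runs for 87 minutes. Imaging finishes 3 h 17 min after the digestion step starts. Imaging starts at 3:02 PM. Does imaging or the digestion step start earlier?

the digestion step

The digestion step ends at 3:02 PM − 65 min = 1:57 PM.
The digestion step starts at 1:57 PM − 87 min = 12:30 PM.
Imaging starts at 3:02 PM and the digestion step starts at 12:30 PM, so the digestion step is first.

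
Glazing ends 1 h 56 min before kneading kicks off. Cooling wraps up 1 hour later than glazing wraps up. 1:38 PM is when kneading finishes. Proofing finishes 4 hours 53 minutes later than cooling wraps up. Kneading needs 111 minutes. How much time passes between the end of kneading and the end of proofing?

Kneading starts at 1:38 PM − 111 min = 11:47 AM.
Glazing ends at 11:47 AM − 116 min = 9:51 AM.
Cooling ends at 9:51 AM + 60 min = 10:51 AM.
Proofing ends at 10:51 AM + 293 min = 3:44 PM.
From 1:38 PM to 3:44 PM is 2 hours 6 minutes.

2 hours 6 minutes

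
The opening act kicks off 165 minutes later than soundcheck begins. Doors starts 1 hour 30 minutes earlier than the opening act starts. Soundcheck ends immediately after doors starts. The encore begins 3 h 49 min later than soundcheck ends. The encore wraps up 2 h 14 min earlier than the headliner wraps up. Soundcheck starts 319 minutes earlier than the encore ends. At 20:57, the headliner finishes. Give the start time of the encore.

The encore ends at 20:57 − 134 min = 18:43.
Soundcheck starts at 18:43 − 319 min = 13:24.
The opening act starts at 13:24 + 165 min = 16:09.
Doors starts at 16:09 − 90 min = 14:39.
So soundcheck ends at 14:39.
The encore starts at 14:39 + 229 min = 18:28.

18:28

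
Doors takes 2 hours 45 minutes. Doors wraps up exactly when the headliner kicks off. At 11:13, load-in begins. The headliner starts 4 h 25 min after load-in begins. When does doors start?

12:53

The headliner starts at 11:13 + 265 min = 15:38.
So doors ends at 15:38.
Doors starts at 15:38 − 165 min = 12:53.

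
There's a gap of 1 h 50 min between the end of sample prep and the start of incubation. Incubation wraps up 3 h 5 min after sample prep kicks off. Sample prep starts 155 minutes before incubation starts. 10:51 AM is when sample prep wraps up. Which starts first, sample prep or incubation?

Incubation starts at 10:51 AM + 110 min = 12:41 PM.
Sample prep starts at 12:41 PM − 155 min = 10:06 AM.
Sample prep starts at 10:06 AM and incubation starts at 12:41 PM, so sample prep is first.

sample prep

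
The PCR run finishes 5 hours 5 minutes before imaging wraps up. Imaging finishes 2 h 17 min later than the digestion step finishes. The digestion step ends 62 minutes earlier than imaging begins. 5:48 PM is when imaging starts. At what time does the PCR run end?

The digestion step ends at 5:48 PM − 62 min = 4:46 PM.
Imaging ends at 4:46 PM + 137 min = 7:03 PM.
The PCR run ends at 7:03 PM − 305 min = 1:58 PM.

1:58 PM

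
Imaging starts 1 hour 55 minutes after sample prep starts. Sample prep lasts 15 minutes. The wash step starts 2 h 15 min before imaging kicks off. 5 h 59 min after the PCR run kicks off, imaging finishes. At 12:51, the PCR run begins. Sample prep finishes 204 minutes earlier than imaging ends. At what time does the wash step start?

Imaging ends at 12:51 + 359 min = 18:50.
Sample prep ends at 18:50 − 204 min = 15:26.
Sample prep starts at 15:26 − 15 min = 15:11.
Imaging starts at 15:11 + 115 min = 17:06.
The wash step starts at 17:06 − 135 min = 14:51.

14:51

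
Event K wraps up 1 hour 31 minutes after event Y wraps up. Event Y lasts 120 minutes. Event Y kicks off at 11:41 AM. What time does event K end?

3:12 PM

Event Y ends at 11:41 AM + 120 min = 1:41 PM.
Event K ends at 1:41 PM + 91 min = 3:12 PM.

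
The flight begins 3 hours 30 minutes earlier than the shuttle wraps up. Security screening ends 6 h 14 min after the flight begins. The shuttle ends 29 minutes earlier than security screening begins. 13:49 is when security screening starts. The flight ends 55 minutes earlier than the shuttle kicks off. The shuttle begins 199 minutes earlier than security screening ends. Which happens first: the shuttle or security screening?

The shuttle ends at 13:49 − 29 min = 13:20.
The flight starts at 13:20 − 210 min = 09:50.
Security screening ends at 09:50 + 374 min = 16:04.
The shuttle starts at 16:04 − 199 min = 12:45.
The shuttle starts at 12:45 and security screening starts at 13:49, so the shuttle is first.

the shuttle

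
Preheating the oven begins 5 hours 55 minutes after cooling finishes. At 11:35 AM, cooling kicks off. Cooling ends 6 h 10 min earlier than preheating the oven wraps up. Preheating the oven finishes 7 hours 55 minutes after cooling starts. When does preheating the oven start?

Preheating the oven ends at 11:35 AM + 475 min = 7:30 PM.
Cooling ends at 7:30 PM − 370 min = 1:20 PM.
Preheating the oven starts at 1:20 PM + 355 min = 7:15 PM.

7:15 PM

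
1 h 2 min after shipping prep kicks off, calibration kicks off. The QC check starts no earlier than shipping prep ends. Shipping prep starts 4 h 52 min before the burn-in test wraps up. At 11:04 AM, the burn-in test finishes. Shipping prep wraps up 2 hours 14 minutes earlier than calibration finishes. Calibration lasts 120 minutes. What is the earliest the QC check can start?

Shipping prep starts at 11:04 AM − 292 min = 6:12 AM.
Calibration starts at 6:12 AM + 62 min = 7:14 AM.
Calibration ends at 7:14 AM + 120 min = 9:14 AM.
Shipping prep ends at 9:14 AM − 134 min = 7:00 AM.
The QC check is bounded by shipping prep, so the earliest it can start is 7:00 AM.

7:00 AM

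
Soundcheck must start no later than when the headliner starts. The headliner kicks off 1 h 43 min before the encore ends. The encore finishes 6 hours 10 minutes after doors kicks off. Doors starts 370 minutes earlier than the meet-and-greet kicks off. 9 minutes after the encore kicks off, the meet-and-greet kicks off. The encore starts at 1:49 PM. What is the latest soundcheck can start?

12:15 PM

The meet-and-greet starts at 1:49 PM + 9 min = 1:58 PM.
Doors starts at 1:58 PM − 370 min = 7:48 AM.
The encore ends at 7:48 AM + 370 min = 1:58 PM.
The headliner starts at 1:58 PM − 103 min = 12:15 PM.
Soundcheck is bounded by the headliner, so the latest it can start is 12:15 PM.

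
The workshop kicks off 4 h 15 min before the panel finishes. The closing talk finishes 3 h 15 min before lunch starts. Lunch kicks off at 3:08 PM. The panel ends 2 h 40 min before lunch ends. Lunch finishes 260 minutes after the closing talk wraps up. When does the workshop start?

The closing talk ends at 3:08 PM − 195 min = 11:53 AM.
Lunch ends at 11:53 AM + 260 min = 4:13 PM.
The panel ends at 4:13 PM − 160 min = 1:33 PM.
The workshop starts at 1:33 PM − 255 min = 9:18 AM.

9:18 AM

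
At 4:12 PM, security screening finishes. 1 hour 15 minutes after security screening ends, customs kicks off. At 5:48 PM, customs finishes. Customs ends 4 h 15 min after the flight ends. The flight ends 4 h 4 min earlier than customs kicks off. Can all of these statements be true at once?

No

Customs starts at 4:12 PM + 75 min = 5:27 PM.
The flight ends at 5:27 PM − 244 min = 1:23 PM.
Customs ends at 1:23 PM + 255 min = 5:38 PM.
But customs is also said to end at 5:48 PM — a 10-minute conflict.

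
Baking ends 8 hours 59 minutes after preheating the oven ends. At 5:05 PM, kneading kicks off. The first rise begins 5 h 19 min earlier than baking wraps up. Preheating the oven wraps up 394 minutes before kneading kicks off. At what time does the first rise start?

Preheating the oven ends at 5:05 PM − 394 min = 10:31 AM.
Baking ends at 10:31 AM + 539 min = 7:30 PM.
The first rise starts at 7:30 PM − 319 min = 2:11 PM.

2:11 PM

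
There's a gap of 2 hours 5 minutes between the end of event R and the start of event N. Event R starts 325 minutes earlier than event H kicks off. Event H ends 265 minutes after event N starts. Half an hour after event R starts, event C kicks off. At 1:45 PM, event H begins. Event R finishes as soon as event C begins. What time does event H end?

Event R starts at 1:45 PM − 325 min = 8:20 AM.
Event C starts at 8:20 AM + 30 min = 8:50 AM.
So event R ends at 8:50 AM.
Event N starts at 8:50 AM + 125 min = 10:55 AM.
Event H ends at 10:55 AM + 265 min = 3:20 PM.

3:20 PM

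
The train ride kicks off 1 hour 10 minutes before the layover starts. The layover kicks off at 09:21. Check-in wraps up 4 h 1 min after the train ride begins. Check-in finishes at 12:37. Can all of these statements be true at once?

No

The train ride starts at 09:21 − 70 min = 08:11.
Check-in ends at 08:11 + 241 min = 12:12.
But check-in is also said to end at 12:37 — a 25-minute conflict.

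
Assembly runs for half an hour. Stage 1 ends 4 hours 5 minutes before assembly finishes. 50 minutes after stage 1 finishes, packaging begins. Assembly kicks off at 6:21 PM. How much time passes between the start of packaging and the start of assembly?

Assembly ends at 6:21 PM + 30 min = 6:51 PM.
Stage 1 ends at 6:51 PM − 245 min = 2:46 PM.
Packaging starts at 2:46 PM + 50 min = 3:36 PM.
From 3:36 PM to 6:21 PM is 2 hours 45 minutes.

2 hours 45 minutes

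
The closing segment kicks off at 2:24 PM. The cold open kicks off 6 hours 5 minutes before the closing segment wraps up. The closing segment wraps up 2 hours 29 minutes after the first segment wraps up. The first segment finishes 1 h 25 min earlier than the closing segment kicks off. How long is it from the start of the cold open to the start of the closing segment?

5 hours 1 minute

The first segment ends at 2:24 PM − 85 min = 12:59 PM.
The closing segment ends at 12:59 PM + 149 min = 3:28 PM.
The cold open starts at 3:28 PM − 365 min = 9:23 AM.
From 9:23 AM to 2:24 PM is 5 hours 1 minute.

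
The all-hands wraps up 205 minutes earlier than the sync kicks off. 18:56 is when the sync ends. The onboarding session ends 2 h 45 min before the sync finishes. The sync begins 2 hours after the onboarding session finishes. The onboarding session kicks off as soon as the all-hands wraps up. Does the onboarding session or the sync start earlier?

the onboarding session

The onboarding session ends at 18:56 − 165 min = 16:11.
The sync starts at 16:11 + 120 min = 18:11.
The all-hands ends at 18:11 − 205 min = 14:46.
So the onboarding session starts at 14:46.
The onboarding session starts at 14:46 and the sync starts at 18:11, so the onboarding session is first.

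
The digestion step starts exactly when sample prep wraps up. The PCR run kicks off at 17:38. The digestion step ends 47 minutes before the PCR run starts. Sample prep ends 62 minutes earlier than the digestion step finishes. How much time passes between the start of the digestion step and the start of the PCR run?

The digestion step ends at 17:38 − 47 min = 16:51.
Sample prep ends at 16:51 − 62 min = 15:49.
So the digestion step starts at 15:49.
From 15:49 to 17:38 is 109 minutes.

109 minutes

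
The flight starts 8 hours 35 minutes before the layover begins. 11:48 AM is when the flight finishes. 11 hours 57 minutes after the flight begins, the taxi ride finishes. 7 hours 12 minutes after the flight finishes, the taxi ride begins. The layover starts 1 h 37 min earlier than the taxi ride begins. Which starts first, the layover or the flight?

The taxi ride starts at 11:48 AM + 432 min = 7:00 PM.
The layover starts at 7:00 PM − 97 min = 5:23 PM.
The flight starts at 5:23 PM − 515 min = 8:48 AM.
The layover starts at 5:23 PM and the flight starts at 8:48 AM, so the flight is first.

the flight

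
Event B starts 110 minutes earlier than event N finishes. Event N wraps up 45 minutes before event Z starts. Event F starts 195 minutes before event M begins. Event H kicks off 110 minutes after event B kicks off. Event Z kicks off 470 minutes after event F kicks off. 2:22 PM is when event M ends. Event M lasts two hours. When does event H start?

4:12 PM

Event M starts at 2:22 PM − 120 min = 12:22 PM.
Event F starts at 12:22 PM − 195 min = 9:07 AM.
Event Z starts at 9:07 AM + 470 min = 4:57 PM.
Event N ends at 4:57 PM − 45 min = 4:12 PM.
Event B starts at 4:12 PM − 110 min = 2:22 PM.
Event H starts at 2:22 PM + 110 min = 4:12 PM.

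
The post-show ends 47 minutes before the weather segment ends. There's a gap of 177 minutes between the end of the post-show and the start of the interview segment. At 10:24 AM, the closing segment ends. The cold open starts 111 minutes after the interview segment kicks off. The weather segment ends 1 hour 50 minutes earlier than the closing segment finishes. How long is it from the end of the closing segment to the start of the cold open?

The weather segment ends at 10:24 AM − 110 min = 8:34 AM.
The post-show ends at 8:34 AM − 47 min = 7:47 AM.
The interview segment starts at 7:47 AM + 177 min = 10:44 AM.
The cold open starts at 10:44 AM + 111 min = 12:35 PM.
From 10:24 AM to 12:35 PM is 2 hours 11 minutes.

2 hours 11 minutes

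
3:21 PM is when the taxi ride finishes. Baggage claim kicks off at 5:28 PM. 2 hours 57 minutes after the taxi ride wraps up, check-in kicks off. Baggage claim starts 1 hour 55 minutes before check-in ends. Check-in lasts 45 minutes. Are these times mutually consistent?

Check-in starts at 3:21 PM + 177 min = 6:18 PM.
Check-in ends at 6:18 PM + 45 min = 7:03 PM.
Baggage claim starts at 7:03 PM − 115 min = 5:08 PM.
But baggage claim is also said to start at 5:28 PM — a 20-minute conflict.

No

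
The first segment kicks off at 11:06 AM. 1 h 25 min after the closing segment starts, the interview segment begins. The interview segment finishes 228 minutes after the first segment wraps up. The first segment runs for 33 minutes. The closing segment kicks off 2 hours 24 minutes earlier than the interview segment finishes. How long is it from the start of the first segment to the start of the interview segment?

3 h 22 min

The first segment ends at 11:06 AM + 33 min = 11:39 AM.
The interview segment ends at 11:39 AM + 228 min = 3:27 PM.
The closing segment starts at 3:27 PM − 144 min = 1:03 PM.
The interview segment starts at 1:03 PM + 85 min = 2:28 PM.
From 11:06 AM to 2:28 PM is 3 h 22 min.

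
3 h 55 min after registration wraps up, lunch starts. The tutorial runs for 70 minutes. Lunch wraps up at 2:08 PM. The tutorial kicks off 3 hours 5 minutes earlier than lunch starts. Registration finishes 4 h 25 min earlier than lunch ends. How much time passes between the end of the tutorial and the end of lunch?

Registration ends at 2:08 PM − 265 min = 9:43 AM.
Lunch starts at 9:43 AM + 235 min = 1:38 PM.
The tutorial starts at 1:38 PM − 185 min = 10:33 AM.
The tutorial ends at 10:33 AM + 70 min = 11:43 AM.
From 11:43 AM to 2:08 PM is 2 h 25 min.

2 h 25 min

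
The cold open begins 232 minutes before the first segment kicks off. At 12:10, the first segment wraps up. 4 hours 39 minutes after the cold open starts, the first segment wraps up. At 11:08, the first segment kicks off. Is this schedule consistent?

The cold open starts at 11:08 − 232 min = 07:16.
The first segment ends at 07:16 + 279 min = 11:55.
But the first segment is also said to end at 12:10 — a 15-minute conflict.

No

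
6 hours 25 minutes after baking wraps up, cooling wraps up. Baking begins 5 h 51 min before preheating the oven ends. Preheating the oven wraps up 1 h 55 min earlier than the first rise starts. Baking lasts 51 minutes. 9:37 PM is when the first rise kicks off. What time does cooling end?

9:07 PM

Preheating the oven ends at 9:37 PM − 115 min = 7:42 PM.
Baking starts at 7:42 PM − 351 min = 1:51 PM.
Baking ends at 1:51 PM + 51 min = 2:42 PM.
Cooling ends at 2:42 PM + 385 min = 9:07 PM.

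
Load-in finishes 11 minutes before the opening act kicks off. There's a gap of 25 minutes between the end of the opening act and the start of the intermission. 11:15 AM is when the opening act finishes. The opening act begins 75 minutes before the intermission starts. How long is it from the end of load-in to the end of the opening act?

The intermission starts at 11:15 AM + 25 min = 11:40 AM.
The opening act starts at 11:40 AM − 75 min = 10:25 AM.
Load-in ends at 10:25 AM − 11 min = 10:14 AM.
From 10:14 AM to 11:15 AM is 1 h 1 min.

1 h 1 min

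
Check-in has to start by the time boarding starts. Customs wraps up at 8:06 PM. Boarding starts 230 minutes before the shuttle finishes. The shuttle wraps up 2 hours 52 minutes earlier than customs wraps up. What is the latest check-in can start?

The shuttle ends at 8:06 PM − 172 min = 5:14 PM.
Boarding starts at 5:14 PM − 230 min = 1:24 PM.
Check-in is bounded by boarding, so the latest it can start is 1:24 PM.

1:24 PM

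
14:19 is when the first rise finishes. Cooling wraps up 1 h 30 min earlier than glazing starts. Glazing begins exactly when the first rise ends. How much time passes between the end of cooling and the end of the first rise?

Glazing starts at 14:19.
Cooling ends at 14:19 − 90 min = 12:49.
From 12:49 to 14:19 is 1 hour 30 minutes.

1 hour 30 minutes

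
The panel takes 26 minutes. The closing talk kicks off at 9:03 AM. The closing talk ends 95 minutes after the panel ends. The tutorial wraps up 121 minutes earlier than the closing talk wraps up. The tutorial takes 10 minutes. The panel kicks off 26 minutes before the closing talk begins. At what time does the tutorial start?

8:27 AM

The panel starts at 9:03 AM − 26 min = 8:37 AM.
The panel ends at 8:37 AM + 26 min = 9:03 AM.
The closing talk ends at 9:03 AM + 95 min = 10:38 AM.
The tutorial ends at 10:38 AM − 121 min = 8:37 AM.
The tutorial starts at 8:37 AM − 10 min = 8:27 AM.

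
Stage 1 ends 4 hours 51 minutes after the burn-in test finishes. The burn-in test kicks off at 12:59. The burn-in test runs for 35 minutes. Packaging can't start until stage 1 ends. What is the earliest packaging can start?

18:25

The burn-in test ends at 12:59 + 35 min = 13:34.
Stage 1 ends at 13:34 + 291 min = 18:25.
Packaging is bounded by stage 1, so the earliest it can start is 18:25.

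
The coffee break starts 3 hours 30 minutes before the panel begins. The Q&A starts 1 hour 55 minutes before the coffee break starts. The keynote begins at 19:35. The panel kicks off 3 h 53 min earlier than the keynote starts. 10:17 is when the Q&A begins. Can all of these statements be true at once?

Yes

The panel starts at 19:35 − 233 min = 15:42.
The coffee break starts at 15:42 − 210 min = 12:12.
The Q&A starts at 12:12 − 115 min = 10:17.
That matches the stated 10:17, so the schedule is consistent.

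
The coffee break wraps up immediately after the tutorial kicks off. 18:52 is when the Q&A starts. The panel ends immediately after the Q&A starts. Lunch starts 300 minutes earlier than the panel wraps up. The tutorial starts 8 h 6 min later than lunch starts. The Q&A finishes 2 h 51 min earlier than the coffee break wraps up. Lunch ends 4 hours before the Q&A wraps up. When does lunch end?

15:07

The panel ends at 18:52.
Lunch starts at 18:52 − 300 min = 13:52.
The tutorial starts at 13:52 + 486 min = 21:58.
So the coffee break ends at 21:58.
The Q&A ends at 21:58 − 171 min = 19:07.
Lunch ends at 19:07 − 240 min = 15:07.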